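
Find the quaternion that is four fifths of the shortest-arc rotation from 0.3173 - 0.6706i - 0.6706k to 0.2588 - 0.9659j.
0.3346 - 0.1974i - 0.9001j - 0.1974k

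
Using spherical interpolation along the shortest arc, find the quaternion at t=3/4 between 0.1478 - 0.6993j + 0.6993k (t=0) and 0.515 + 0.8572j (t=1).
-0.3748 - 0.9037j + 0.207k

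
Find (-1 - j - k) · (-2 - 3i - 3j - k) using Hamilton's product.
-2 + i + 8j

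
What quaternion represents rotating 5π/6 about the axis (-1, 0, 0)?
0.2588 - 0.9659i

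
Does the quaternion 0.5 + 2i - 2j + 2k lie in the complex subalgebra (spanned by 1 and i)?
No. The quaternion 0.5 + 2i - 2j + 2k has j-coefficient y = -2 and k-coefficient z = 2, not both zero, so it does not lie in the complex subalgebra spanned by 1 and i.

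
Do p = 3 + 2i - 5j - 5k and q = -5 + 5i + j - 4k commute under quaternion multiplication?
No: pq = -40 + 30i + 11j + 40k ≠ -40 - 20i + 45j - 14k = qp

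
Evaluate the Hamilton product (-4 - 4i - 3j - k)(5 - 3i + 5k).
-27 - 23i + 8j - 34k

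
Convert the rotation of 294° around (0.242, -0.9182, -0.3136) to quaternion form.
-0.8387 + 0.1318i - 0.5001j - 0.1708k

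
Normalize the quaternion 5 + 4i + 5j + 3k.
0.5774 + 0.4619i + 0.5774j + 0.3464k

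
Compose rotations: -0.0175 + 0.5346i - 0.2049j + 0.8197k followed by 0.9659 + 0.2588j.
0.0361 + 0.7285i - 0.2024j + 0.6534k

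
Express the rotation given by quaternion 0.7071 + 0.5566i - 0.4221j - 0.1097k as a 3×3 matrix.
[[0.6196, -0.3147, -0.7191], [-0.625, 0.3563, -0.6945], [0.4748, 0.8798, 0.0241]]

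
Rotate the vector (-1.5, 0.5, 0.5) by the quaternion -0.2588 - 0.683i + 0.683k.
(-0.39, -0.079, 1.61)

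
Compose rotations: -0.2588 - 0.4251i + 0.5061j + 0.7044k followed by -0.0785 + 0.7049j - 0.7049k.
0.1601 + 0.8867i + 0.0775j + 0.4268k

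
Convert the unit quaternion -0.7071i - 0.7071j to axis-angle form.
axis = (-√2/2, -√2/2, 0), θ = π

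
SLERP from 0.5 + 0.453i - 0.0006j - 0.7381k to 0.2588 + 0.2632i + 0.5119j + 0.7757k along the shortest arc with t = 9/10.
-0.1804 - 0.1908i - 0.4863j - 0.8334k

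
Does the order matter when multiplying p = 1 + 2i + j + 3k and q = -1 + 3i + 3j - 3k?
Yes: pq = -1 - 11i + 17j - 3k ≠ -1 + 13i - 13j - 9k = qp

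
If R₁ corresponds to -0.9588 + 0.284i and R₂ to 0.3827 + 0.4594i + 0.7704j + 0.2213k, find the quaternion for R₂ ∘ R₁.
-0.4974 - 0.3318i - 0.6758j - 0.431k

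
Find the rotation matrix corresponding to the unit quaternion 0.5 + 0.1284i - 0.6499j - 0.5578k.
[[-0.467, 0.3909, -0.7931], [-0.7247, 0.3447, 0.5966], [0.5067, 0.8534, 0.1223]]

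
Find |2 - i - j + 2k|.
√10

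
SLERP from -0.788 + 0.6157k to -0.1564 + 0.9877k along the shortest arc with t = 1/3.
-0.611 + 0.7916k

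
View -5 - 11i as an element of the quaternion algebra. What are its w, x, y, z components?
-5 - 11i + 0j + 0k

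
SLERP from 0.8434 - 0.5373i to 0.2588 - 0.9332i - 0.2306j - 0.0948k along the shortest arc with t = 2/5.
0.6524 - 0.75i - 0.1004j - 0.0413k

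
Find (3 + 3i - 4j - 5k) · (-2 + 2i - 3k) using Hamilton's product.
-27 + 12i + 7j + 9k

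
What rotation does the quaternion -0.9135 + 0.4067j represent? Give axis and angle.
axis = (0, 1, 0), θ = 312°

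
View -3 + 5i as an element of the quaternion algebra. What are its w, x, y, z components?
-3 + 5i + 0j + 0k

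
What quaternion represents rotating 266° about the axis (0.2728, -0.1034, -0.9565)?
-0.682 + 0.1995i - 0.0756j - 0.6995k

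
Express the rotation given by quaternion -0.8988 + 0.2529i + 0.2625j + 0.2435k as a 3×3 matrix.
[[0.7436, 0.5705, -0.3487], [-0.3049, 0.7535, 0.5825], [0.595, -0.3268, 0.7343]]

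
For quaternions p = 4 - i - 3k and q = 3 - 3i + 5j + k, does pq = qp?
No: pq = 12 + 30j - 10k ≠ 12 - 30i + 10j = qp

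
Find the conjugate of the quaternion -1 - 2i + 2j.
-1 + 2i - 2j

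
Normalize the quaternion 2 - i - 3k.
0.5345 - 0.2673i - 0.8018k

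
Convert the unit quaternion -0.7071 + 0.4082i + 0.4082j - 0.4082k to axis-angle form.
axis = (√3/3, √3/3, -√3/3), θ = 3π/2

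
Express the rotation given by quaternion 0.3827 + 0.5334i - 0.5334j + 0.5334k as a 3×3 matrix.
[[-0.1381, -0.9773, 0.1608], [-0.1608, -0.1381, -0.9773], [0.9773, -0.1608, -0.1381]]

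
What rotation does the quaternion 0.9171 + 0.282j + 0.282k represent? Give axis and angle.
axis = (0, √2/2, √2/2), θ = 47°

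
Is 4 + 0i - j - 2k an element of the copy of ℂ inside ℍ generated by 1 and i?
No. The quaternion 4 - j - 2k has j-coefficient y = -1 and k-coefficient z = -2, not both zero, so it does not lie in the complex subalgebra spanned by 1 and i.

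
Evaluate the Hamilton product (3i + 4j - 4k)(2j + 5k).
12 + 28i - 15j + 6k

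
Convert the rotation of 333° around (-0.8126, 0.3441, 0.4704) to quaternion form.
-0.9724 - 0.1897i + 0.0803j + 0.1098k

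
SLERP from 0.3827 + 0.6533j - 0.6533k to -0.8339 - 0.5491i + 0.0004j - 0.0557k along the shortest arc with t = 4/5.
0.8455 + 0.49i + 0.1727j - 0.1233k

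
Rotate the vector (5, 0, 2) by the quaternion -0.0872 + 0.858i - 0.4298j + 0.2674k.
(3.505, -4.081, 0.236)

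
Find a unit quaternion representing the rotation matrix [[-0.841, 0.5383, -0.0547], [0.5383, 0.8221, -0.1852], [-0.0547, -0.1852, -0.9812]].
0.282i + 0.9545j - 0.097k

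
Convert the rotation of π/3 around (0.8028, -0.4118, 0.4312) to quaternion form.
0.866 + 0.4014i - 0.2059j + 0.2156k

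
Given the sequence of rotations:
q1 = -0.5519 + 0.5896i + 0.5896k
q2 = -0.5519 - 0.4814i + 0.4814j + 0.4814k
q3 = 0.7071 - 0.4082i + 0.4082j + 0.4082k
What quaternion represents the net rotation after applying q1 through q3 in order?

q2 · q1 = 0.3046 + 0.2241i + 0.302j - 0.8749k
q3 · q2 · q1 = 0.5407 - 0.4463i + 0.0722j - 0.7091k
0.5407 - 0.4463i + 0.0722j - 0.7091k


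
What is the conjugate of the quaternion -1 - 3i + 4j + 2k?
-1 + 3i - 4j - 2k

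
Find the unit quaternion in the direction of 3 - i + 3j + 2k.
0.6255 - 0.2085i + 0.6255j + 0.417k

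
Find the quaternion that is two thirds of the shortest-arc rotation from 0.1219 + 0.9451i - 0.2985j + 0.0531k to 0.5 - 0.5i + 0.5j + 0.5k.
-0.3205 + 0.7363i - 0.4843j - 0.3473k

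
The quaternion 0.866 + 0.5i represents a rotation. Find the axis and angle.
axis = (1, 0, 0), θ = π/3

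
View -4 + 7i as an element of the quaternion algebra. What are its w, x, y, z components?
-4 + 7i + 0j + 0k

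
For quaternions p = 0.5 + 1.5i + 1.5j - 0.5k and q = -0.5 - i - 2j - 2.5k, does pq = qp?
No: pq = 3 - 6i + 2.5j - 2.5k ≠ 3 + 3.5i - 6j + 0.5k = qp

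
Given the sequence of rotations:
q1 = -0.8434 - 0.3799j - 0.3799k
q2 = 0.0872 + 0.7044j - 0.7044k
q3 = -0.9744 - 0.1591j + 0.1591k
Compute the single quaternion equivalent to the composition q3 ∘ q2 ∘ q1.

q2 · q1 = -0.0735 - 0.5352i - 0.6272j + 0.561k
q3 · q2 · q1 = -0.1174 + 0.532i + 0.5377j - 0.6435k
-0.1174 + 0.532i + 0.5377j - 0.6435k


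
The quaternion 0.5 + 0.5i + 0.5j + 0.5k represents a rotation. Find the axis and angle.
axis = (√3/3, √3/3, √3/3), θ = 2π/3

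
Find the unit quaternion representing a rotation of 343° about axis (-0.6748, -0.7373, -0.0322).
-0.989 - 0.0997i - 0.109j - 0.0048k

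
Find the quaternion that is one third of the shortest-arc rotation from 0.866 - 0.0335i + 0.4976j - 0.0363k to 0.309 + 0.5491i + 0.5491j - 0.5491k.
0.7561 + 0.1887i + 0.5788j - 0.24k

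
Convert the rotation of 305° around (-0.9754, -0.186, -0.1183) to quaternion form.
-0.887 - 0.4504i - 0.0859j - 0.0546k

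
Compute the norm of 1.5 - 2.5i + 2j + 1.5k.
3.841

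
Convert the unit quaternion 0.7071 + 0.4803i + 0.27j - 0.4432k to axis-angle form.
axis = (0.6792, 0.3818, -0.6268), θ = π/2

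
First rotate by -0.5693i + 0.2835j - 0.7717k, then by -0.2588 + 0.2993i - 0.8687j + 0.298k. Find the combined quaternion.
0.6466 + 0.7332i - 0.0121j - 0.21k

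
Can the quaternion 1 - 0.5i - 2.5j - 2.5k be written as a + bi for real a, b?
No. The quaternion 1 - 0.5i - 2.5j - 2.5k has j-coefficient y = -2.5 and k-coefficient z = -2.5, not both zero, so it does not lie in the complex subalgebra spanned by 1 and i.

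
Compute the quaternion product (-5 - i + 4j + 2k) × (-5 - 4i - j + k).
23 + 31i - 22j + 2k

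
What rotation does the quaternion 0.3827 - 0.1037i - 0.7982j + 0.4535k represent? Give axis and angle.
axis = (-0.1122, -0.864, 0.4909), θ = 3π/4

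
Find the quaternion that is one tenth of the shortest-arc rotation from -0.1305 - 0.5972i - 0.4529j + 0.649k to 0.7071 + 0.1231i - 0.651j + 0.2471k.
-0.0303 - 0.553i - 0.5184j + 0.6516k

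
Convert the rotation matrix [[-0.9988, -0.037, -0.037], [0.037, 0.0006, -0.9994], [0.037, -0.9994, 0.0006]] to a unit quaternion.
0.0262 - 0.7069j + 0.7069k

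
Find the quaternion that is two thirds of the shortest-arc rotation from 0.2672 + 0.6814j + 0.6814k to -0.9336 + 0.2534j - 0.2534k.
0.8599 + 0.0979j + 0.501k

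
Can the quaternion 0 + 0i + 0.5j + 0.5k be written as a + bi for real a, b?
No. The quaternion 0.5j + 0.5k has j-coefficient y = 0.5 and k-coefficient z = 0.5, not both zero, so it does not lie in the complex subalgebra spanned by 1 and i.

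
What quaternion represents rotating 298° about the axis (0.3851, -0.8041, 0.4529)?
-0.8572 + 0.1983i - 0.4141j + 0.2333k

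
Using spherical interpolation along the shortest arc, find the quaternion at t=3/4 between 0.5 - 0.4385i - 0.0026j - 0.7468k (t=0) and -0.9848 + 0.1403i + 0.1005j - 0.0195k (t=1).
0.9449 - 0.2426i - 0.0822j - 0.2038k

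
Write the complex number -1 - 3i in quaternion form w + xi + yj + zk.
-1 - 3i + 0j + 0k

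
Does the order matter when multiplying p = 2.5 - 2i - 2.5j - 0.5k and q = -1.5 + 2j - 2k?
Yes: pq = 0.25 + 9i + 4.75j - 8.25k ≠ 0.25 - 3i + 12.75j - 0.25k = qp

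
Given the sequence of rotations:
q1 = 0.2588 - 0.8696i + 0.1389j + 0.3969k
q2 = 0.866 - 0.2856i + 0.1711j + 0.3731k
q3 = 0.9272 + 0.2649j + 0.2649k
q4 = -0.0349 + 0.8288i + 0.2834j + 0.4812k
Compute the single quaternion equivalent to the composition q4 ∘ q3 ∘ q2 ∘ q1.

q2 · q1 = -0.1961 - 0.8109i - 0.0465j + 0.5494k
q3 · q2 · q1 = -0.315 - 0.594i - 0.3099j + 0.6723k
q4 · q3 · q2 · q1 = 0.2676 + 0.0993i - 0.9215j - 0.2635k
0.2676 + 0.0993i - 0.9215j - 0.2635k


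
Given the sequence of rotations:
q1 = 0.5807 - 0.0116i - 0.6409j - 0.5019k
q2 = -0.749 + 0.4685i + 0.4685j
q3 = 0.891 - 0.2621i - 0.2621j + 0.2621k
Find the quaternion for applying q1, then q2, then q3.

q2 · q1 = -0.1292 + 0.0456i + 0.9872j + 0.0811k
q3 · q2 · q1 = 0.1343 - 0.2055i + 0.9467j - 0.2084k
0.1343 - 0.2055i + 0.9467j - 0.2084k


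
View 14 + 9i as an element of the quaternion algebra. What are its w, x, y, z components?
14 + 9i + 0j + 0k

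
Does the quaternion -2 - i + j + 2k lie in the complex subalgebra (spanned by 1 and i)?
No. The quaternion -2 - i + j + 2k has j-coefficient y = 1 and k-coefficient z = 2, not both zero, so it does not lie in the complex subalgebra spanned by 1 and i.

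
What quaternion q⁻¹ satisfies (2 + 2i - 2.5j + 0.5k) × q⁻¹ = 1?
0.1379 - 0.1379i + 0.1724j - 0.0345k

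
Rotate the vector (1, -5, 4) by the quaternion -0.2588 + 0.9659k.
(-3.366, 3.83, 4)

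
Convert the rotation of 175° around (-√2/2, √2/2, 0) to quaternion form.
0.0436 - 0.7064i + 0.7064j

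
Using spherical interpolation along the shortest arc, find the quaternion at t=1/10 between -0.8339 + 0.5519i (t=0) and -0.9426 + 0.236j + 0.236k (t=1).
-0.863 + 0.5039i + 0.0254j + 0.0254k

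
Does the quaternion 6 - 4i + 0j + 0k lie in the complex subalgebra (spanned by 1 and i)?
Yes. The quaternion 6 - 4i has j- and k-coefficients y = z = 0, so it lies in the complex subalgebra spanned by 1 and i.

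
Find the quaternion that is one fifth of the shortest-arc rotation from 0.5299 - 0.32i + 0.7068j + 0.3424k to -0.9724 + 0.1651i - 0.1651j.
0.6588 - 0.3037i + 0.6263j + 0.2855k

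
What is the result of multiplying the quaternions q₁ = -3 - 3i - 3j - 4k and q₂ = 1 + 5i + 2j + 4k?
34 - 22i - 17j - 7k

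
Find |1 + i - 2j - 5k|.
√31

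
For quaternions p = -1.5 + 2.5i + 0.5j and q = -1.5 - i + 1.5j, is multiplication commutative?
No: pq = 4 - 2.25i - 3j + 4.25k ≠ 4 - 2.25i - 3j - 4.25k = qp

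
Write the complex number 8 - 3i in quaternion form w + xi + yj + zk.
8 - 3i + 0j + 0k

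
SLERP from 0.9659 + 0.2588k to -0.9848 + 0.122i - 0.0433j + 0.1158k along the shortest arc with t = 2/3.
0.9961 - 0.0826i + 0.0293j + 0.01k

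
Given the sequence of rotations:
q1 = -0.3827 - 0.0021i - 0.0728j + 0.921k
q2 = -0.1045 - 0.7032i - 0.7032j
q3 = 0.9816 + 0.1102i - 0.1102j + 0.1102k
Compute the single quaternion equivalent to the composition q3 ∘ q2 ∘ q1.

q2 · q1 = -0.0127 - 0.3783i + 0.9244j - 0.0465k
q3 · q2 · q1 = 0.1362 - 0.4695i + 0.8722j + 0.0131k
0.1362 - 0.4695i + 0.8722j + 0.0131k


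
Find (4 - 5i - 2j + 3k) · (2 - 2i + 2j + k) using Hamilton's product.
-1 - 26i + 3j - 4k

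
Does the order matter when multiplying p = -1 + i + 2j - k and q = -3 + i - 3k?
Yes: pq = -1 - 10i - 4j + 4k ≠ -1 + 2i - 8j + 8k = qp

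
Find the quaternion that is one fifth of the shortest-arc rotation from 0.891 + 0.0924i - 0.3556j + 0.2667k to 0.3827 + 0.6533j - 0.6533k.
0.7199 + 0.0864i - 0.5268j + 0.4436k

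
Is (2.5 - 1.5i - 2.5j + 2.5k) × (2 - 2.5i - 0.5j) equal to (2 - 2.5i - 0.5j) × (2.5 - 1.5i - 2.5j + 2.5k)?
No: pq = -8i - 12.5j - 0.5k ≠ -10.5i + 10.5k = qp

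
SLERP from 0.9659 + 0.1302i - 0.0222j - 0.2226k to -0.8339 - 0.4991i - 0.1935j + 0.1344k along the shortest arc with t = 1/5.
0.9553 + 0.2088i + 0.0221j - 0.2082k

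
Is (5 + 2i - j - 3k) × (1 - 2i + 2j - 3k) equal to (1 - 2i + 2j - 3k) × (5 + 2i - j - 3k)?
No: pq = 2 + i + 21j - 16k ≠ 2 - 17i - 3j - 20k = qp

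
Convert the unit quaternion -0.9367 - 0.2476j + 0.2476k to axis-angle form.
axis = (0, -√2/2, √2/2), θ = 319°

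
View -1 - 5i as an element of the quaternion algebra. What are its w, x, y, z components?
-1 - 5i + 0j + 0k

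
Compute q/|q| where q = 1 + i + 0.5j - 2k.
0.4 + 0.4i + 0.2j - 0.8k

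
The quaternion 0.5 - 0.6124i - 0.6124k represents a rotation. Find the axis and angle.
axis = (-√2/2, 0, -√2/2), θ = 2π/3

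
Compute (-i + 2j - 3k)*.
i - 2j + 3k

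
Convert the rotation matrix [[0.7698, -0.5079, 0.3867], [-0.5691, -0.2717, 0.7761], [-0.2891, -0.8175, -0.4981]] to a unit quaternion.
0.5 - 0.7968i + 0.3379j - 0.0306k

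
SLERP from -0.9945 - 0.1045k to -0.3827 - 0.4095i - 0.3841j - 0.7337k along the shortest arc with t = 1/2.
-0.8067 - 0.2399i - 0.225j - 0.491k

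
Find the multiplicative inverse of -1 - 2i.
-0.2 + 0.4i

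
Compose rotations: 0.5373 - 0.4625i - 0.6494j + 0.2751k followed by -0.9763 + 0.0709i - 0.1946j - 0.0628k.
-0.6009 + 0.3953i + 0.539j - 0.4384k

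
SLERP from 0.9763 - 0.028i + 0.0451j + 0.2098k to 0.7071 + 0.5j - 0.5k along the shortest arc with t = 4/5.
0.8208 - 0.0064i + 0.4321j - 0.3736k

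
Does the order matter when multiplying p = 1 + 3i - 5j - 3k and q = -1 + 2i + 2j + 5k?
Yes: pq = 18 - 20i - 14j + 24k ≠ 18 + 18i + 28j - 8k = qp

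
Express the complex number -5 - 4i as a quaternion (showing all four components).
-5 - 4i + 0j + 0k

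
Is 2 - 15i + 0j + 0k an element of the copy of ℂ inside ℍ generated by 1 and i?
Yes. The quaternion 2 - 15i has j- and k-coefficients y = z = 0, so it lies in the complex subalgebra spanned by 1 and i.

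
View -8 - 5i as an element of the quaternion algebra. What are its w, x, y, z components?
-8 - 5i + 0j + 0k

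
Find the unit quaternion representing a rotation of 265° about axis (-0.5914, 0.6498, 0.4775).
-0.6756 - 0.436i + 0.4791j + 0.352k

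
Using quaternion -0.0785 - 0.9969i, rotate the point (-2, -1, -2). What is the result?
(-2, 1.301, 1.819)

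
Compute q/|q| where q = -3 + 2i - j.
-0.8018 + 0.5345i - 0.2673j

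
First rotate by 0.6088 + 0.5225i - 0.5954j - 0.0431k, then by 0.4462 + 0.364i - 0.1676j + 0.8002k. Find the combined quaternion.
0.0162 + 0.9384i + 0.0661j + 0.3388k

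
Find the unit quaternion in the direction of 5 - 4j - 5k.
0.6155 - 0.4924j - 0.6155k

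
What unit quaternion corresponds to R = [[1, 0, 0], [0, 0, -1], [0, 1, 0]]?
0.7071 + 0.7071i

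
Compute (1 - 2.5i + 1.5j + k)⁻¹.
0.0952 + 0.2381i - 0.1429j - 0.0952k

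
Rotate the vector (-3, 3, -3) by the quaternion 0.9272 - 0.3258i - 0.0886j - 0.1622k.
(-1.544, 1.036, -4.852)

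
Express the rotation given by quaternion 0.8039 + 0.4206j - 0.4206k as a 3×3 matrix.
[[0.2924, 0.6762, 0.6762], [-0.6762, 0.6462, -0.3538], [-0.6762, -0.3538, 0.6462]]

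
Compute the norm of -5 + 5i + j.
√51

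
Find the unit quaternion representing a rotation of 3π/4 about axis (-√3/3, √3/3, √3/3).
0.3827 - 0.5334i + 0.5334j + 0.5334k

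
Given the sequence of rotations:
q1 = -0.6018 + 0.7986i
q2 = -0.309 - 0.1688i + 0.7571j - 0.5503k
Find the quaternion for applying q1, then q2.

q2 · q1 = 0.3208 - 0.1452i - 0.8951j - 0.2734k
0.3208 - 0.1452i - 0.8951j - 0.2734k


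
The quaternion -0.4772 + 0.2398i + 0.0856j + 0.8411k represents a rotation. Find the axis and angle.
axis = (0.2729, 0.0974, 0.9571), θ = 237°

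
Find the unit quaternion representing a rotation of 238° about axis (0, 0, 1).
-0.4848 + 0.8746k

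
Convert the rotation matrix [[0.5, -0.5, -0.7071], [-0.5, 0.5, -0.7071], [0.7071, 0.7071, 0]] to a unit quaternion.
0.7071 + 0.5i - 0.5j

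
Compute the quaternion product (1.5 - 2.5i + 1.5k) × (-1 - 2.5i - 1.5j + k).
-9.25 + i - 3.5j + 3.75k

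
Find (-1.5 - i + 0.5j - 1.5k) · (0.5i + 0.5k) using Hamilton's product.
1.25 - 0.5i - 0.25j - k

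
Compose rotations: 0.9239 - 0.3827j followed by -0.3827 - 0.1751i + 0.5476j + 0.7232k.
-0.144 + 0.115i + 0.6524j + 0.7352k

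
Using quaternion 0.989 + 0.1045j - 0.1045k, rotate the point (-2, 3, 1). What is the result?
(-1.086, 3.326, 1.326)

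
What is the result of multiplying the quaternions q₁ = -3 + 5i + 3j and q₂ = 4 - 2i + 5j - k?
-17 + 23i + 2j + 34k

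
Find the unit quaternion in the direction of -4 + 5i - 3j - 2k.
-0.5443 + 0.6804i - 0.4082j - 0.2722k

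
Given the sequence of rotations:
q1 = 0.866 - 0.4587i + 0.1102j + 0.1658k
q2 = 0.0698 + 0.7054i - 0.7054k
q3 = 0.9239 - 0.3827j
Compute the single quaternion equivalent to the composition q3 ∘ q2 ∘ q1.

q2 · q1 = 0.501 + 0.6566i + 0.2143j - 0.5216k
q3 · q2 · q1 = 0.5449 + 0.8062i + 0.0063j - 0.2306k
0.5449 + 0.8062i + 0.0063j - 0.2306k


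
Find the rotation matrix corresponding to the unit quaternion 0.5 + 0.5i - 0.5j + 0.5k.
[[0, -1, 0], [0, 0, -1], [1, 0, 0]]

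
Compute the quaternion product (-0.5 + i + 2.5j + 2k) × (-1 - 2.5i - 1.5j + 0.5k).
5.75 + 4.5i - 7.25j + 2.5k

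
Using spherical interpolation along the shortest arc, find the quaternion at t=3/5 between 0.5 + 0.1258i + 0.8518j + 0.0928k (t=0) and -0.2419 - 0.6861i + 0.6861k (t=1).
0.4575 + 0.5923i + 0.465j - 0.4729k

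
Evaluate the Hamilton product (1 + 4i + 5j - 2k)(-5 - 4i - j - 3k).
10 - 41i - 6j + 23k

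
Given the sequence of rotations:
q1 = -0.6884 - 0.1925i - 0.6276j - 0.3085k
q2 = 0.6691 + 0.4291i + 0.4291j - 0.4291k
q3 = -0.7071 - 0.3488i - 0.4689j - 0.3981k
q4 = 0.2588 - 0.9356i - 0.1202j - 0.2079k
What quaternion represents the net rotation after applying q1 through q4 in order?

q2 · q1 = -0.2411 - 0.8259i - 0.5003j - 0.0977k
q3 · q2 · q1 = -0.3911 + 0.5147i + 0.7615j - 0.0477k
q4 · q3 · q2 · q1 = 0.462 + 0.6632i + 0.0925j - 0.5816k
0.462 + 0.6632i + 0.0925j - 0.5816k


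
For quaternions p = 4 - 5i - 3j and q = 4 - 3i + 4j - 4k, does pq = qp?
No: pq = 13 - 20i - 16j - 45k ≠ 13 - 44i + 24j + 13k = qp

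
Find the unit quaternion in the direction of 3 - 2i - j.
0.8018 - 0.5345i - 0.2673j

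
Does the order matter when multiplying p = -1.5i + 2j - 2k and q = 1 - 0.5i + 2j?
Yes: pq = -4.75 + 2.5i + 3j - 4k ≠ -4.75 - 5.5i + j = qp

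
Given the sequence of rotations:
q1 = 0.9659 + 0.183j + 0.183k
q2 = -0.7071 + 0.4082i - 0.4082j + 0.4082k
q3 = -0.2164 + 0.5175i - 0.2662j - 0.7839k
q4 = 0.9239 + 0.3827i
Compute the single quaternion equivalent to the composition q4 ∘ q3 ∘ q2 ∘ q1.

q2 · q1 = -0.683 + 0.2449i - 0.5984j + 0.3396k
q3 · q2 · q1 = 0.128 - 0.9659i - 0.0564j + 0.2174k
q4 · q3 · q2 · q1 = 0.4879 - 0.8434i - 0.1353j + 0.1793k
0.4879 - 0.8434i - 0.1353j + 0.1793k


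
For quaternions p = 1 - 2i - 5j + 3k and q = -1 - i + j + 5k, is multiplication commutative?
No: pq = -13 - 27i + 13j - 5k ≠ -13 + 29i - j + 9k = qp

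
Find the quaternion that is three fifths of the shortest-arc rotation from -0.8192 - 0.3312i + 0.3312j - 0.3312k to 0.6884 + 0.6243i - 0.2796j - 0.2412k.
-0.7831 - 0.5346i + 0.3174j + 0.0107k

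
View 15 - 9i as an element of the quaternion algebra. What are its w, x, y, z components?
15 - 9i + 0j + 0k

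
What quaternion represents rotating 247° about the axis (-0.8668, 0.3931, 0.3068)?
-0.5519 - 0.7228i + 0.3278j + 0.2558k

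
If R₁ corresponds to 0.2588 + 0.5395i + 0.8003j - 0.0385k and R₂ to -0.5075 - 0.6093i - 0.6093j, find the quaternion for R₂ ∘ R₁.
0.685 - 0.408i - 0.5873j - 0.1394k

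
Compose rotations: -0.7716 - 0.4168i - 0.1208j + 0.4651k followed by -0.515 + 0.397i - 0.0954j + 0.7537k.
0.2008 - 0.045i - 0.363j - 0.9088k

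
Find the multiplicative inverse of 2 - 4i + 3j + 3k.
0.0526 + 0.1053i - 0.0789j - 0.0789k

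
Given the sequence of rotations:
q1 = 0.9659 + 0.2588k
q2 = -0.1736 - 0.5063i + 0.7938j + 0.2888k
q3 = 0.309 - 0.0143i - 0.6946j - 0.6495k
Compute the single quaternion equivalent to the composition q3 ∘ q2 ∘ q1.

q2 · q1 = -0.2424 - 0.2836i + 0.8978j + 0.234k
q3 · q2 · q1 = 0.6966 + 0.3364i + 0.6333j + 0.0199k
0.6966 + 0.3364i + 0.6333j + 0.0199k


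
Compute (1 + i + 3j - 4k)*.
1 - i - 3j + 4k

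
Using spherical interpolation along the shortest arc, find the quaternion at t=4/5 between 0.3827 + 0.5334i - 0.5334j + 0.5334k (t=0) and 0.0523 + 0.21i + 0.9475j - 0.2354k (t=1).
0.047 - 0.0521i - 0.9413j + 0.3301k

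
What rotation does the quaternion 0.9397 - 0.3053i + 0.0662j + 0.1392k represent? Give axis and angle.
axis = (-0.8927, 0.1936, 0.407), θ = 40°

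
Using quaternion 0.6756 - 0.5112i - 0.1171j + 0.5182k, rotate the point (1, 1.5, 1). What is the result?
(-1.123, 1.3, -1.14)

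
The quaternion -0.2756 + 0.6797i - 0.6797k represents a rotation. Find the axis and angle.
axis = (√2/2, 0, -√2/2), θ = 212°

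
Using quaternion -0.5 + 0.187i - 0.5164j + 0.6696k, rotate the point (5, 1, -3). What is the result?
(-3.974, -2.767, -3.399)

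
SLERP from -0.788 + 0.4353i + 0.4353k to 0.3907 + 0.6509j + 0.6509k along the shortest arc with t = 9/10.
-0.506 + 0.0671i - 0.6407j - 0.5736k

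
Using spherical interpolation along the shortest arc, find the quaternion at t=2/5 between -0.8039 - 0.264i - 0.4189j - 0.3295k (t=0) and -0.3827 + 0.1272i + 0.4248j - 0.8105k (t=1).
-0.7581 - 0.1237i - 0.0859j - 0.6345k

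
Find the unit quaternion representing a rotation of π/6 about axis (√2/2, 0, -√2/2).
0.9659 + 0.183i - 0.183k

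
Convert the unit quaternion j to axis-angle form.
axis = (0, 1, 0), θ = π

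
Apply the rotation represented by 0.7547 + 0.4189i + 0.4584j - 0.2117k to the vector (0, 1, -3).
(-0.84, 3.039, -0.248)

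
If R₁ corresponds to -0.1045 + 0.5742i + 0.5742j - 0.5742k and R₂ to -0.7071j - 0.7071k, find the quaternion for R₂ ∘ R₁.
0.812i - 0.3321j + 0.4799k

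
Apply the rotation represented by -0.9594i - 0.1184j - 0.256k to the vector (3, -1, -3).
(0.822, 1.472, 4.02)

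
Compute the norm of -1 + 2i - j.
√6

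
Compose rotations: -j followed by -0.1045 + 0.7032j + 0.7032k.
0.7032 + 0.7032i + 0.1045j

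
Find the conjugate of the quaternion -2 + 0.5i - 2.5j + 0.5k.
-2 - 0.5i + 2.5j - 0.5k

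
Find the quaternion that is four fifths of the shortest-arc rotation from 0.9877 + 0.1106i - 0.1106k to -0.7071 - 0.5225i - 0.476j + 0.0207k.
0.798 + 0.4552i + 0.3928j - 0.0411k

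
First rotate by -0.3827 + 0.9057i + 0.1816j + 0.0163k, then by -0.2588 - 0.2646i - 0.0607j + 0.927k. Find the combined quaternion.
0.3346 - 0.3025i + 0.8201j - 0.3521k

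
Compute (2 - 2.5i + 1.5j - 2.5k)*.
2 + 2.5i - 1.5j + 2.5k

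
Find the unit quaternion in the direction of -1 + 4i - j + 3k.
-0.1925 + 0.7698i - 0.1925j + 0.5774k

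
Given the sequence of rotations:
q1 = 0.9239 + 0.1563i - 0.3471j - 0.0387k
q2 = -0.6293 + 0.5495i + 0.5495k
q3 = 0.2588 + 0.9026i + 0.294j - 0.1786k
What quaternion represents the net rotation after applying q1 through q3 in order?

q2 · q1 = -0.646 + 0.6001i + 0.3256j + 0.3413k
q3 · q2 · q1 = -0.7436 - 0.2693i - 0.5209j + 0.3212k
-0.7436 - 0.2693i - 0.5209j + 0.3212k


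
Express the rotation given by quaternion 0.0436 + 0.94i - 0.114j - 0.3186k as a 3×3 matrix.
[[0.771, -0.1865, -0.6089], [-0.2421, -0.9702, -0.0093], [-0.589, 0.1546, -0.7932]]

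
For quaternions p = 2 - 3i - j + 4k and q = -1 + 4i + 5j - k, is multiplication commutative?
No: pq = 19 - 8i + 24j - 17k ≠ 19 + 30i - 2j + 5k = qp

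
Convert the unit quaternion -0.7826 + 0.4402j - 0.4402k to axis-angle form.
axis = (0, √2/2, -√2/2), θ = 283°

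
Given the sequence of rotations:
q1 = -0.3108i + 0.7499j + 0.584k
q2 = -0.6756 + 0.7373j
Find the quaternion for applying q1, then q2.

q2 · q1 = -0.5529 + 0.6406i - 0.5066j - 0.1654k
-0.5529 + 0.6406i - 0.5066j - 0.1654k


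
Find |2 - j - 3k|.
√14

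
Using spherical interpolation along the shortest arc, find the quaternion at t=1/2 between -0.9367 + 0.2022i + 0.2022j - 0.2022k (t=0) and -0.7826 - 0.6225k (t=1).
-0.8917 + 0.1049i + 0.1049j - 0.4277k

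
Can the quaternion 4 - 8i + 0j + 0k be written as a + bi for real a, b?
Yes. The quaternion 4 - 8i has j- and k-coefficients y = z = 0, so it lies in the complex subalgebra spanned by 1 and i.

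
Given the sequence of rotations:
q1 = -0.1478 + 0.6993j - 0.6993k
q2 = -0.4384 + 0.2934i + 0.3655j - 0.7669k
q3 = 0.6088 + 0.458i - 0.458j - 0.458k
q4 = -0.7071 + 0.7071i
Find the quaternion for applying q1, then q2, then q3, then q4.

q2 · q1 = -0.7271 + 0.2373i - 0.1554j + 0.6251k
q3 · q2 · q1 = -0.3362 - 0.546i - 0.1566j + 0.7511k
q4 · q3 · q2 · q1 = 0.6238 + 0.1483i - 0.4204j - 0.6418k
0.6238 + 0.1483i - 0.4204j - 0.6418k


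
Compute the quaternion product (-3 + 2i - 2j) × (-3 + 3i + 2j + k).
7 - 17i - 2j + 7k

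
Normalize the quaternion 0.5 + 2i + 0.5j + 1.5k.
0.1925 + 0.7698i + 0.1925j + 0.5774k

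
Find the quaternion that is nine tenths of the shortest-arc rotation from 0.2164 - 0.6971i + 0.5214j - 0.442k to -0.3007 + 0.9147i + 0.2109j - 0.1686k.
0.3064 - 0.9366i - 0.1343j + 0.1043k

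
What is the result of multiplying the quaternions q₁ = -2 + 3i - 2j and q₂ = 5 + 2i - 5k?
-16 + 21i + 5j + 14k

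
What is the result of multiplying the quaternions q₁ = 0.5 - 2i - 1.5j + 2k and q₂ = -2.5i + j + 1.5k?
-6.5 - 5.5i - 1.5j - 5k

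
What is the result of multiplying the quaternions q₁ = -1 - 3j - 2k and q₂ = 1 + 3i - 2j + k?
-5 - 10i - 7j + 6k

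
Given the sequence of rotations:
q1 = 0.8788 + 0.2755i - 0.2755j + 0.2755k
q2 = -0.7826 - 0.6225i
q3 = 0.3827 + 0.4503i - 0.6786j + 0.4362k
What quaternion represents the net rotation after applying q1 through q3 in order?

q2 · q1 = -0.5163 - 0.7627i + 0.3871j - 0.0441k
q3 · q2 · q1 = 0.4278 - 0.6633i + 0.1857j - 0.5853k
0.4278 - 0.6633i + 0.1857j - 0.5853k


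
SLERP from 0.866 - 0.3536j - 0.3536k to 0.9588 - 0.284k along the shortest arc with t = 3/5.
0.9373 - 0.1443j - 0.3172k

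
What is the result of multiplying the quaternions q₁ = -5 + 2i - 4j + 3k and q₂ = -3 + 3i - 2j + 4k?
-11 - 31i + 23j - 21k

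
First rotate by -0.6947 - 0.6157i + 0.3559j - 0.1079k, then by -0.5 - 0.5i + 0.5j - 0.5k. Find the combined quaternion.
-0.1924 + 0.7792i - 0.2714j + 0.5312k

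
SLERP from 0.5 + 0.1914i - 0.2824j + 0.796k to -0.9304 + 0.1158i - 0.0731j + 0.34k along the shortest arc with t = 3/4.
0.9986 - 0.0352i - 0.0346j - 0.0211k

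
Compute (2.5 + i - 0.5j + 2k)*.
2.5 - i + 0.5j - 2k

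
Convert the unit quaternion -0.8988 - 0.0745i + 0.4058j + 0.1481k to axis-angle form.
axis = (-0.17, 0.9257, 0.3379), θ = 308°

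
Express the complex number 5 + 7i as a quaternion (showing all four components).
5 + 7i + 0j + 0k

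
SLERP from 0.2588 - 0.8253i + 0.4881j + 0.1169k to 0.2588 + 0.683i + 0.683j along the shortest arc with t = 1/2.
-0.9888i - 0.1278j + 0.0766k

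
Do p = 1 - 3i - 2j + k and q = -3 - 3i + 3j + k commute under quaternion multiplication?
No: pq = -7 + i + 9j - 17k ≠ -7 + 11i + 9j + 13k = qp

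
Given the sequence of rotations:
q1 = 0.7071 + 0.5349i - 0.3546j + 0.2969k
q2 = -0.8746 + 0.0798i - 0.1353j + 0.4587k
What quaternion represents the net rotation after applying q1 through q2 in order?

q2 · q1 = -0.8453 - 0.2889i + 0.4361j + 0.1088k
-0.8453 - 0.2889i + 0.4361j + 0.1088k


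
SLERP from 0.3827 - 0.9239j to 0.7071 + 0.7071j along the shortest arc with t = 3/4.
-0.4714 - 0.8819j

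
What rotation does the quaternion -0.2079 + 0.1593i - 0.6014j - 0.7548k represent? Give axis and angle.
axis = (0.1629, -0.6148, -0.7717), θ = 204°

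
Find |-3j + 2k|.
√13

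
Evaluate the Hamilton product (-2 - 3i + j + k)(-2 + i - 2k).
9 + 2i - 7j + k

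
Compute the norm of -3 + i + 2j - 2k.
√18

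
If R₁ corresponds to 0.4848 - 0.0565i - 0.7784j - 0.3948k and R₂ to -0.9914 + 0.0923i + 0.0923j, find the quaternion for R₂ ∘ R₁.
-0.4036 + 0.0643i + 0.8529j + 0.3248k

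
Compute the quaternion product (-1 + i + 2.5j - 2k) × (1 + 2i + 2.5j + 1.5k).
-6.25 + 7.75i - 5.5j - 6k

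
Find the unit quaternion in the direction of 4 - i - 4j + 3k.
0.6172 - 0.1543i - 0.6172j + 0.4629k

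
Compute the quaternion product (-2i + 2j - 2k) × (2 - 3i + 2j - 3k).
-16 - 6i + 4j - 2k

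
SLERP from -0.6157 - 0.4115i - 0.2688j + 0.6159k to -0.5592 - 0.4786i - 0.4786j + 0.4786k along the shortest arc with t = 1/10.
-0.612 - 0.4196i - 0.2909j + 0.604k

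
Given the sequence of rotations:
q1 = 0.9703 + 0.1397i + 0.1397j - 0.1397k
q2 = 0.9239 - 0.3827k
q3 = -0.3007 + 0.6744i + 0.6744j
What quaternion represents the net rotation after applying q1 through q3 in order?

q2 · q1 = 0.843 + 0.1825i + 0.0756j - 0.5004k
q3 · q2 · q1 = -0.4276 + 0.1762i + 0.8833j + 0.0784k
-0.4276 + 0.1762i + 0.8833j + 0.0784k


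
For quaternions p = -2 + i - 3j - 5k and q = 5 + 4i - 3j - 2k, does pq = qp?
No: pq = -33 - 12i - 27j - 12k ≠ -33 + 6i + 9j - 30k = qp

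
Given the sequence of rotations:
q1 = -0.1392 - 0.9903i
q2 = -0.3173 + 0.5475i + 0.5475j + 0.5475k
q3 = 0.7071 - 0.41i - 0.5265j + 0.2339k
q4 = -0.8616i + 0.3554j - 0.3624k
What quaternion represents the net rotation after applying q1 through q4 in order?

q2 · q1 = 0.5864 + 0.238i - 0.6184j + 0.466k
q3 · q2 · q1 = 0.0776 - 0.1728i - 0.4993j + 0.8455k
q4 · q3 · q2 · q1 = 0.335 + 0.0527i + 0.8187j + 0.4635k
0.335 + 0.0527i + 0.8187j + 0.4635k


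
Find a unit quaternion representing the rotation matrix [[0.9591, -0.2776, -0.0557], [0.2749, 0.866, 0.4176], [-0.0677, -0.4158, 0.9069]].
0.9659 - 0.2157i + 0.0031j + 0.143k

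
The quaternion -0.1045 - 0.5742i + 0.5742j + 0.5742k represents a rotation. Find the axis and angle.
axis = (-√3/3, √3/3, √3/3), θ = 192°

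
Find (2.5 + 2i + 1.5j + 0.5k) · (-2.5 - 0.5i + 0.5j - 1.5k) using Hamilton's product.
-5.25 - 8.75i + 0.25j - 3.25k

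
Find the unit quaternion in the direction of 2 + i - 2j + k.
0.6325 + 0.3162i - 0.6325j + 0.3162k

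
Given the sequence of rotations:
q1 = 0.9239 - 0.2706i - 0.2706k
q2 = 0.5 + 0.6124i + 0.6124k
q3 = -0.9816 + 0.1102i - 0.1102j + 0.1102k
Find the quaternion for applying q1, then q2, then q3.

q2 · q1 = 0.7934 + 0.4305i + 0.4305k
q3 · q2 · q1 = -0.8737 - 0.3826i - 0.0874j - 0.2877k
-0.8737 - 0.3826i - 0.0874j - 0.2877k


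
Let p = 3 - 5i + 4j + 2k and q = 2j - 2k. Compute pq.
-4 - 12i - 4j - 16k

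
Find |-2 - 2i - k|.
3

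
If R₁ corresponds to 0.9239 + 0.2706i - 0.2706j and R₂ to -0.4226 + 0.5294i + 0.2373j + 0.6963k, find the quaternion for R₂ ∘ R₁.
-0.4695 + 0.5632i + 0.522j + 0.4358k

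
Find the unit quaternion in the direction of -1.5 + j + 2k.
-0.5571 + 0.3714j + 0.7428k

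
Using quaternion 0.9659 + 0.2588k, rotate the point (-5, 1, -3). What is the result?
(-4.83, -1.634, -3)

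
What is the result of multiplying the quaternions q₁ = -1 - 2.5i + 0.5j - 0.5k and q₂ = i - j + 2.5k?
4.25 - 0.25i + 6.75j - 0.5k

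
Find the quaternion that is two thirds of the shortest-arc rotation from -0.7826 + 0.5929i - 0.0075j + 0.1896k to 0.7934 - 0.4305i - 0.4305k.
-0.7973 + 0.4894i - 0.0025j + 0.3533k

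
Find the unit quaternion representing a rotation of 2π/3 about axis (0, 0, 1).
0.5 + 0.866k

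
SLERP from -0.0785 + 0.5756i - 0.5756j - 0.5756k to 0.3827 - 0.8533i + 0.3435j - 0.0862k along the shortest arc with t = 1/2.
-0.2524 + 0.782i - 0.503j - 0.2678k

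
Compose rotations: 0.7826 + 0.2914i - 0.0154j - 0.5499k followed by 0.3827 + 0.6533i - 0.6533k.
-0.2501 + 0.6127i + 0.163j - 0.7318k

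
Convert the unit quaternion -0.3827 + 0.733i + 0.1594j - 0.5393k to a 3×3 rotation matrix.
[[0.3675, -0.1791, -0.9126], [0.6465, -0.6563, 0.3891], [-0.6686, -0.733, -0.1254]]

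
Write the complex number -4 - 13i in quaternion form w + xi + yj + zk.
-4 - 13i + 0j + 0k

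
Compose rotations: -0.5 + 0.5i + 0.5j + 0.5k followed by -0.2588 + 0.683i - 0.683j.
0.1294 - 0.8124i - 0.1294j + 0.5536k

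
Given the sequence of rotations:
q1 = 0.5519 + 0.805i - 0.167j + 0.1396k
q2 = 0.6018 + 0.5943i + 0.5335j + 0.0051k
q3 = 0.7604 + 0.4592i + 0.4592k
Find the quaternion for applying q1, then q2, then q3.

q2 · q1 = -0.0579 + 0.8878i + 0.1151j - 0.4419k
q3 · q2 · q1 = -0.2488 + 0.5956i + 0.6981j - 0.3098k
-0.2488 + 0.5956i + 0.6981j - 0.3098k


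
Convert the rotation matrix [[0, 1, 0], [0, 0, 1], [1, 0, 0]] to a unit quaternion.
-0.5 + 0.5i + 0.5j + 0.5k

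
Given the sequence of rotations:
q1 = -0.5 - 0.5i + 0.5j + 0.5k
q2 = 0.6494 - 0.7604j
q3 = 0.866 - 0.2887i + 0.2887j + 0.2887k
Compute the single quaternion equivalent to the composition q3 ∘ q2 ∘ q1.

q2 · q1 = 0.0555 - 0.7049i + 0.7049j - 0.0555k
q3 · q2 · q1 = -0.3429 - 0.846i + 0.4069j - 0.032k
-0.3429 - 0.846i + 0.4069j - 0.032k


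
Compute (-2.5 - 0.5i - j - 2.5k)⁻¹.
-0.1818 + 0.0364i + 0.0727j + 0.1818k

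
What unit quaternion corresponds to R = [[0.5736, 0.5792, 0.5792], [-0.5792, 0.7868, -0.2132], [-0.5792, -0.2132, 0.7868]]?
0.887 + 0.3265j - 0.3265k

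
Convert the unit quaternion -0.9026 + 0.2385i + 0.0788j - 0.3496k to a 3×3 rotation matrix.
[[0.7431, -0.5935, -0.309], [0.6687, 0.6418, 0.3754], [-0.0245, -0.4856, 0.8738]]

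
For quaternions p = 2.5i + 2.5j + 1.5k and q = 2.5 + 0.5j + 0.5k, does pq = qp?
No: pq = -2 + 6.75i + 5j + 5k ≠ -2 + 5.75i + 7.5j + 2.5k = qp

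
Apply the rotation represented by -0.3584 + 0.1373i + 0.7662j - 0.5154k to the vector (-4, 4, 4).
(-0.578, -3.361, -6.031)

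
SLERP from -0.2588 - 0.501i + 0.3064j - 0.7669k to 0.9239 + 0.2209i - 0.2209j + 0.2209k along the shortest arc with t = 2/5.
-0.592 - 0.4325i + 0.3035j - 0.6086k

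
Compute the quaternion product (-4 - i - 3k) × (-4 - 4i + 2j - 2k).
6 + 26i + 2j + 18k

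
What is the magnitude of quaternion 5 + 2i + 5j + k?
√55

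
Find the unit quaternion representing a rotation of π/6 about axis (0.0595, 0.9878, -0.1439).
0.9659 + 0.0154i + 0.2557j - 0.0372k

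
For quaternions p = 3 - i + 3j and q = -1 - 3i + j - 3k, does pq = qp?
No: pq = -9 - 17i - 3j - k ≠ -9 + i + 3j - 17k = qp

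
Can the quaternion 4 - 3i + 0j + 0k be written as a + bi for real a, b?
Yes. The quaternion 4 - 3i has j- and k-coefficients y = z = 0, so it lies in the complex subalgebra spanned by 1 and i.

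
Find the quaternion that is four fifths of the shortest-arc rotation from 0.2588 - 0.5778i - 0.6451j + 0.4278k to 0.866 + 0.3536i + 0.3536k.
0.8633 + 0.161i - 0.1808j + 0.4428k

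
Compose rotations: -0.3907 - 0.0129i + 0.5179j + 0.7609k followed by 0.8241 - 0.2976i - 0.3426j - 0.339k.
0.1096 + 0.0205i + 0.7915j + 0.601k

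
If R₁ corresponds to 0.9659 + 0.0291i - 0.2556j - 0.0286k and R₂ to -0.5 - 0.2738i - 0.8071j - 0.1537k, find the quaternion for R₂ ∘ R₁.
-0.6857 - 0.2952i - 0.6641j - 0.0407k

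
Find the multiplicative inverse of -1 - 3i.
-0.1 + 0.3i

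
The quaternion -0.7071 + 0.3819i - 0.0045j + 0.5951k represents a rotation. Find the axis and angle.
axis = (0.5401, -0.0064, 0.8416), θ = 3π/2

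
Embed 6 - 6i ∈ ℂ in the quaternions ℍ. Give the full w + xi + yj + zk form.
6 - 6i + 0j + 0k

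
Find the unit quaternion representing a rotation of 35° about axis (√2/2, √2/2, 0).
0.9537 + 0.2126i + 0.2126j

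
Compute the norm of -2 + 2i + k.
3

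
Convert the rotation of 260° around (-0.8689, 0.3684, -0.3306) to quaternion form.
-0.6428 - 0.6656i + 0.2822j - 0.2533k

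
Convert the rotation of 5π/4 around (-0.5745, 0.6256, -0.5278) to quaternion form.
-0.3827 - 0.5308i + 0.578j - 0.4876k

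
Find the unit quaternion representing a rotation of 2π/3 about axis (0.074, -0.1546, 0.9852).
0.5 + 0.0641i - 0.1339j + 0.8532k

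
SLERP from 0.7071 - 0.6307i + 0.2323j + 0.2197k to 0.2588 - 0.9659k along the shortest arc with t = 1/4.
0.5501 - 0.5775i + 0.2127j + 0.5644k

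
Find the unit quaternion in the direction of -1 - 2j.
-0.4472 - 0.8944j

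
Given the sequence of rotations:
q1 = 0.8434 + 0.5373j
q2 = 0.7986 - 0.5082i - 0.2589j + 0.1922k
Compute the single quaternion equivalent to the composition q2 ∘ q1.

q2 · q1 = 0.8126 - 0.5319i + 0.2107j - 0.111k
0.8126 - 0.5319i + 0.2107j - 0.111k


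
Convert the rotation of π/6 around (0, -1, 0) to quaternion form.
0.9659 - 0.2588j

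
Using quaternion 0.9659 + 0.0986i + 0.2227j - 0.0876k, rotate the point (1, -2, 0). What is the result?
(0.459, -2.056, -0.75)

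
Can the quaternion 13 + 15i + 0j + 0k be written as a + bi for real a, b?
Yes. The quaternion 13 + 15i has j- and k-coefficients y = z = 0, so it lies in the complex subalgebra spanned by 1 and i.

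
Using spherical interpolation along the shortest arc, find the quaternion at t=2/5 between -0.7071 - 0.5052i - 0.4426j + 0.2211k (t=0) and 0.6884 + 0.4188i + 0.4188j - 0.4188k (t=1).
-0.7036 - 0.4733i - 0.4356j + 0.302k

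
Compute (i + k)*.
-i - k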